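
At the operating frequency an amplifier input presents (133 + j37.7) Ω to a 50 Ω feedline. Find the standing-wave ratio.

Γ = (Z_L − Z_0)/(Z_L + Z_0) = (83 + j37.7)/(183 + j37.7)
|Γ| = 91.2/187 = 0.488
VSWR = (1 + |Γ|)/(1 − |Γ|) = 1.49/0.512

VSWR ≈ 2.91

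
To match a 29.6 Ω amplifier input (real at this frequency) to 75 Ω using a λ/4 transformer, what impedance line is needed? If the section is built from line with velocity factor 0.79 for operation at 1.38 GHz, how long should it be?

Z_qwt = √(Z_0·R_L) = √(75 × 29.6) = √2220
λ = 0.79·c/f = 0.172 m, so l = λ/4 = 0.0429 m

Z_qwt ≈ 47.1 Ω; length ≈ 4.29 cm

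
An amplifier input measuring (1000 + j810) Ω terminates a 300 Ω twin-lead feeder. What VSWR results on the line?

VSWR ≈ 5.64

Γ = (Z_L − Z_0)/(Z_L + Z_0) = (700 + j810)/(1300 + j810)
|Γ| = 1070/1530 = 0.699
VSWR = (1 + |Γ|)/(1 − |Γ|) = 1.7/0.301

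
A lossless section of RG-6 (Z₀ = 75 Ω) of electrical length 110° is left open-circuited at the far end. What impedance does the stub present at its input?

Z_in ≈ +j27.3 Ω

tan(βl) = -2.75
For an open-circuited stub, Z_in = −jZ_0·cot(βl) = −jZ_0/tan(βl)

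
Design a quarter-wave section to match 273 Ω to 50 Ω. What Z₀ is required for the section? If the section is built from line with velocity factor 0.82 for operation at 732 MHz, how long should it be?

Z_qwt = √(Z_0·R_L) = √(50 × 273) = √13650
λ = 0.82·c/f = 0.336 m, so l = λ/4 = 0.084 m

Z_qwt ≈ 117 Ω; length ≈ 8.4 cm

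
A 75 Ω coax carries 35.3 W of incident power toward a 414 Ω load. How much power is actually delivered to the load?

P_delivered ≈ 18.3 W

Γ = (414 − 75)/(414 + 75) = 0.693
|Γ|² = 0.481
P_refl = |Γ|²·P_inc = 17 W, P_del = (1 − |Γ|²)·P_inc = 18.3 W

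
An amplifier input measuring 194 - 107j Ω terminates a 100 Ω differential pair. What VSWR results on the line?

Γ = (Z_L − Z_0)/(Z_L + Z_0) = (94 − j107)/(294 − j107)
|Γ| = 142/313 = 0.455
VSWR = (1 + |Γ|)/(1 − |Γ|) = 1.46/0.545

VSWR ≈ 2.67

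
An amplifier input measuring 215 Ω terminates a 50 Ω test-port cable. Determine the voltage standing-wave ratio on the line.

VSWR ≈ 4.3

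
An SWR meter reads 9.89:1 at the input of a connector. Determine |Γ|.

|Γ| ≈ 0.816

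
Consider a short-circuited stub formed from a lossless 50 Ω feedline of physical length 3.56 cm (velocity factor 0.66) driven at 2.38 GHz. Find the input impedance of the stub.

Z_in ≈ −j24.3 Ω

λ = v/f = 0.66·c / 2.38 GHz = 0.0832 m
βl = 2π·l/λ = 2π × 0.428 = 154°
tan(βl) = -0.487
For a short-circuited stub, Z_in = jZ_0·tan(βl)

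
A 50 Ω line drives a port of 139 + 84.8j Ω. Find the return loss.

RL ≈ 4.53 dB

Γ = (89 + j84.8)/(189 + j84.8), |Γ| = 0.593
RL = −20·log₁₀|Γ| = −20·log₁₀(0.593)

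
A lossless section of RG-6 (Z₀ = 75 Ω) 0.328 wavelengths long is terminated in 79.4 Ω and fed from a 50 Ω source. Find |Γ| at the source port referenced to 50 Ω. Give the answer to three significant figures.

βl = 2π × 0.328 = 118°
tan(βl) = -1.87
Z_in = Z_0·(Z_L + jZ_0·tanβl)/(Z_0 + jZ_L·tanβl) = 72.6 + j3.44 Ω
Γ_s = (Z_in − Z_s)/(Z_in + Z_s) = (22.6 + j3.44)/(123 + j3.44), |Γ_s| = 0.186

|Γ| ≈ 0.186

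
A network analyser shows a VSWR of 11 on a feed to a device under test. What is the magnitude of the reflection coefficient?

|Γ| = (S − 1)/(S + 1) = (11 − 1)/(11 + 1) = 10/12

|Γ| ≈ 0.833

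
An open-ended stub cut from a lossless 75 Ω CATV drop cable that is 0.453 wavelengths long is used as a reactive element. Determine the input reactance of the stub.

βl = 2π × 0.453 = 163°
tan(βl) = -0.304
For an open-ended stub, Z_in = −jZ_0·cot(βl) = −jZ_0/tan(βl)

X_in ≈ 247 Ω (inductive)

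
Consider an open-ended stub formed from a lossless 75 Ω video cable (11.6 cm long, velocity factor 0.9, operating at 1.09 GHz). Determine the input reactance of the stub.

X_in ≈ 372 Ω (inductive)

λ = v/f = 0.9·c / 1.09 GHz = 0.248 m
βl = 2π·l/λ = 2π × 0.468 = 169°
tan(βl) = -0.202
For an open-ended stub, Z_in = −jZ_0·cot(βl) = −jZ_0/tan(βl)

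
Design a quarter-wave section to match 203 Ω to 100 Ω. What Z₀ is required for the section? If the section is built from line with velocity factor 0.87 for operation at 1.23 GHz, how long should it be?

Z_qwt ≈ 142 Ω; length ≈ 5.3 cm

Z_qwt = √(Z_0·R_L) = √(100 × 203) = √20300
λ = 0.87·c/f = 0.212 m, so l = λ/4 = 0.053 m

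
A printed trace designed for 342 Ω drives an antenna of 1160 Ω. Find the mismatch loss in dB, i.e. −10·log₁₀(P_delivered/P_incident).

Γ = (1160 − 342)/(1160 + 342) = 0.545
|Γ|² = 0.297, so P_del/P_inc = 1 − |Γ|² = 0.703
ML = −10·log₁₀(1 − |Γ|²)

mismatch loss ≈ 1.53 dB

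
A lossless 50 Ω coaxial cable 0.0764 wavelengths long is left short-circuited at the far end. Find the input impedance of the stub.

Z_in ≈ +j26 Ω

βl = 2π × 0.0764 = 27.5°
tan(βl) = 0.521
For a short-circuited stub, Z_in = jZ_0·tan(βl)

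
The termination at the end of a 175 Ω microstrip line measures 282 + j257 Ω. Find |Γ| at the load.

Γ = (Z_L − Z_0)/(Z_L + Z_0) = (107 + j257)/(457 + j257)
|Γ| = 278/524

|Γ| ≈ 0.531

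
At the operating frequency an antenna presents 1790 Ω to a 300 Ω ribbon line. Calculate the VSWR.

Γ = (1790 − 300)/(1790 + 300) = 0.713
VSWR = (1 + 0.713)/(1 − 0.713)

VSWR ≈ 5.97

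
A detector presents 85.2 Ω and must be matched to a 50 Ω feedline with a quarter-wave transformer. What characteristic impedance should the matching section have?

Z_qwt ≈ 65.3 Ω

Z_qwt = √(Z_0·R_L) = √(50 × 85.2) = √4260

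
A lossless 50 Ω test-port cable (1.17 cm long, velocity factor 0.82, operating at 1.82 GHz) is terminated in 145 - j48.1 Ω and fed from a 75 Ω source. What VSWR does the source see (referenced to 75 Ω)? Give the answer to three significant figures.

VSWR ≈ 3.24

λ = v/f = 0.82·c / 1.82 GHz = 0.135 m
βl = 2π·l/λ = 2π × 0.0866 = 31.2°
tan(βl) = 0.605
Z_in = Z_0·(Z_L + jZ_0·tanβl)/(Z_0 + jZ_L·tanβl) = 35.5 − j50.7 Ω
Γ_s = (Z_in − Z_s)/(Z_in + Z_s) = (-39.5 − j50.7)/(111 − j50.7), |Γ_s| = 0.528
VSWR = (1 + |Γ_s|)/(1 − |Γ_s|)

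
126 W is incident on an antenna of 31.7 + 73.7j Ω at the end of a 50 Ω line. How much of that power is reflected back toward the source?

P_reflected ≈ 60 W

|Γ| = |(-18.3 + j73.7)/(81.7 + j73.7)| = 0.69
|Γ|² = 0.476
P_refl = |Γ|²·P_inc = 60 W, P_del = (1 − |Γ|²)·P_inc = 66 W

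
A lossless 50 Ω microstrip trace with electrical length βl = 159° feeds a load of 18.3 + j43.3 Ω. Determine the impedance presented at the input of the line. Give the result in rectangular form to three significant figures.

Z_in ≈ 11.7 + j19.3 Ω

tan(βl) = tan(159°) = -0.384
Z_in = Z_0·(Z_L + jZ_0·tanβl)/(Z_0 + jZ_L·tanβl)
     = 50·(18.3 + j24.1)/(66.6 − j7.02)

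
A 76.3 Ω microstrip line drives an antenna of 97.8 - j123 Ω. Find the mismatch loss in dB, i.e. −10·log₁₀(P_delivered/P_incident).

mismatch loss ≈ 1.83 dB

Γ = (21.5 − j123)/(174.1 − j123), |Γ| = 0.586
|Γ|² = 0.343, so P_del/P_inc = 1 − |Γ|² = 0.657
ML = −10·log₁₀(1 − |Γ|²)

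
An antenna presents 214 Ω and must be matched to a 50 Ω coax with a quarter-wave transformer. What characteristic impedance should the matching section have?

Z_qwt ≈ 103 Ω

Z_qwt = √(Z_0·R_L) = √(50 × 214) = √10700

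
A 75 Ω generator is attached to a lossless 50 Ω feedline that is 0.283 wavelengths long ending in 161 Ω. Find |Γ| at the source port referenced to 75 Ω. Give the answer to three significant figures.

βl = 2π × 0.283 = 102°
tan(βl) = -4.75
Z_in = Z_0·(Z_L + jZ_0·tanβl)/(Z_0 + jZ_L·tanβl) = 16.1 + j9.46 Ω
Γ_s = (Z_in − Z_s)/(Z_in + Z_s) = (-58.9 + j9.46)/(91.1 + j9.46), |Γ_s| = 0.651

|Γ| ≈ 0.651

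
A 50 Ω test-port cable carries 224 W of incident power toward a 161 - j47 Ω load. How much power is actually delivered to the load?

P_delivered ≈ 154 W

|Γ| = |(111 − j47)/(211 − j47)| = 0.558
|Γ|² = 0.311
P_refl = |Γ|²·P_inc = 69.6 W, P_del = (1 − |Γ|²)·P_inc = 154 W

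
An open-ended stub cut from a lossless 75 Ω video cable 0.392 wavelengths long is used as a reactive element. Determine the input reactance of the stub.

X_in ≈ 93 Ω (inductive)

βl = 2π × 0.392 = 141°
tan(βl) = -0.806
For an open-ended stub, Z_in = −jZ_0·cot(βl) = −jZ_0/tan(βl)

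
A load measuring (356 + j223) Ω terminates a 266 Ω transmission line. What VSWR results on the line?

Γ = (Z_L − Z_0)/(Z_L + Z_0) = (90 + j223)/(622 + j223)
|Γ| = 240/661 = 0.364
VSWR = (1 + |Γ|)/(1 − |Γ|) = 1.36/0.636

VSWR ≈ 2.14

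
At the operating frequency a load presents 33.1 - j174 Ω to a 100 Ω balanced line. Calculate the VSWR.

VSWR ≈ 12.4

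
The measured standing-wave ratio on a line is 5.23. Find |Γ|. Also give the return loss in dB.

|Γ| ≈ 0.679; return loss ≈ 3.36 dB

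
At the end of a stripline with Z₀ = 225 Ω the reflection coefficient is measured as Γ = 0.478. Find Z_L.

Z_L ≈ 637 Ω

Z_L = Z_0·(1 + Γ)/(1 − Γ) = 225·(1.48)/(0.522)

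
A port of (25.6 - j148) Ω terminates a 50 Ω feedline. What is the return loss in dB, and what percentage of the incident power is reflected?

Γ = (-24.4 − j148)/(75.6 − j148), |Γ| = 0.903
RL = −20·log₁₀(0.903) = 0.89 dB
P_refl/P_inc = |Γ|² = 0.815

RL ≈ 0.89 dB; 81.5% of incident power reflected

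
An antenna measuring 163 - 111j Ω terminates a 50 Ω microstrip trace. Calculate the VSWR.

VSWR ≈ 4.87

Γ = (Z_L − Z_0)/(Z_L + Z_0) = (113 − j111)/(213 − j111)
|Γ| = 158/240 = 0.659
VSWR = (1 + |Γ|)/(1 − |Γ|) = 1.66/0.341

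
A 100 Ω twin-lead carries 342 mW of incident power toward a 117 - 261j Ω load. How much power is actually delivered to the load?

|Γ| = |(17 − j261)/(217 − j261)| = 0.771
|Γ|² = 0.594
P_refl = |Γ|²·P_inc = 203 mW, P_del = (1 − |Γ|²)·P_inc = 139 mW

P_delivered ≈ 139 mW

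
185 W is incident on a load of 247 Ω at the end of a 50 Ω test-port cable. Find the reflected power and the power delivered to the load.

P_reflected ≈ 81.4 W; P_delivered ≈ 104 W

Γ = (247 − 50)/(247 + 50) = 0.663
|Γ|² = 0.44
P_refl = |Γ|²·P_inc = 81.4 W, P_del = (1 − |Γ|²)·P_inc = 104 W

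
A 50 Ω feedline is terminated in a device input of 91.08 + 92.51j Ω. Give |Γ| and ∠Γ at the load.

Γ = (Z_L − Z_0)/(Z_L + Z_0) = (41.08 + j92.51)/(141.1 + j92.51)
|Γ| = 101/169 = 0.6

Γ ≈ 0.6 ∠ 32.8°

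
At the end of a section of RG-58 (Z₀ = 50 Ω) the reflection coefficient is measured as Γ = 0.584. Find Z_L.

Z_L ≈ 190 Ω

Z_L = Z_0·(1 + Γ)/(1 − Γ) = 50·(1.58)/(0.416)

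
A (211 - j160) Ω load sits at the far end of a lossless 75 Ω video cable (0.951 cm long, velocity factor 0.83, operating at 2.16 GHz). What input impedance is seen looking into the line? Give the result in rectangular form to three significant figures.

Z_in ≈ 37.3 − j79.9 Ω

λ = v/f = 0.83·c / 2.16 GHz = 0.115 m
βl = 2π·l/λ = 2π × 0.0825 = 29.7°
tan(βl) = tan(29.7°) = 0.57
Z_in = Z_0·(Z_L + jZ_0·tanβl)/(Z_0 + jZ_L·tanβl)
     = 75·(211 − j117)/(166 + j120)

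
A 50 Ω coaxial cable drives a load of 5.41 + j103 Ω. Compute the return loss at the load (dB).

RL ≈ 0.358 dB

Γ = (-44.59 + j103)/(55.41 + j103), |Γ| = 0.96
RL = −20·log₁₀|Γ| = −20·log₁₀(0.96)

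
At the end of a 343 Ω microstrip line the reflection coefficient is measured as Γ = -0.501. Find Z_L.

Z_L = Z_0·(1 + Γ)/(1 − Γ) = 343·(0.499)/(1.5)

Z_L ≈ 114 Ω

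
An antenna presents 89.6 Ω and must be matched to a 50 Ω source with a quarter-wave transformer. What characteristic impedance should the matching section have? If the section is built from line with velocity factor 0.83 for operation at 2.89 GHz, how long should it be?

Z_qwt ≈ 66.9 Ω; length ≈ 2.15 cm

Z_qwt = √(Z_0·R_L) = √(50 × 89.6) = √4480
λ = 0.83·c/f = 0.0862 m, so l = λ/4 = 0.0215 m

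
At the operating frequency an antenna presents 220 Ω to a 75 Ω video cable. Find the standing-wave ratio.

VSWR ≈ 2.93

Γ = (220 − 75)/(220 + 75) = 0.492
VSWR = (1 + 0.492)/(1 − 0.492)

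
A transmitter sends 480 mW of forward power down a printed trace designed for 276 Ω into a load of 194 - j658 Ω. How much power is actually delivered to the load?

|Γ| = |(-82 − j658)/(470 − j658)| = 0.82
|Γ|² = 0.672
P_refl = |Γ|²·P_inc = 323 mW, P_del = (1 − |Γ|²)·P_inc = 157 mW

P_delivered ≈ 157 mW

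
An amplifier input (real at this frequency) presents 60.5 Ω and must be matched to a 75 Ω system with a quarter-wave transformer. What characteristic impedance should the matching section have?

Z_qwt = √(Z_0·R_L) = √(75 × 60.5) = √4538

Z_qwt ≈ 67.4 Ω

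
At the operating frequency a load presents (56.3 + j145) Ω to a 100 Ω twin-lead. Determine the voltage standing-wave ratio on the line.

Γ = (Z_L − Z_0)/(Z_L + Z_0) = (-43.7 + j145)/(156.3 + j145)
|Γ| = 151/213 = 0.71
VSWR = (1 + |Γ|)/(1 − |Γ|) = 1.71/0.29

VSWR ≈ 5.9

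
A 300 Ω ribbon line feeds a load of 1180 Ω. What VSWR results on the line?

Γ = (1180 − 300)/(1180 + 300) = 0.595
VSWR = (1 + 0.595)/(1 − 0.595)

VSWR ≈ 3.93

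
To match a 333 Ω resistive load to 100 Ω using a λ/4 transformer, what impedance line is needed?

Z_qwt ≈ 182 Ω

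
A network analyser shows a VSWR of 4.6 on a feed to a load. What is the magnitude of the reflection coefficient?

|Γ| ≈ 0.643

|Γ| = (S − 1)/(S + 1) = (4.6 − 1)/(4.6 + 1) = 3.6/5.6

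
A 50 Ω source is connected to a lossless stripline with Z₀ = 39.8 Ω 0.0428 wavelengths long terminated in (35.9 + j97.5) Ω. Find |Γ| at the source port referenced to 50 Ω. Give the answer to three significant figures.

βl = 2π × 0.0428 = 15.4°
tan(βl) = 0.276
Z_in = Z_0·(Z_L + jZ_0·tanβl)/(Z_0 + jZ_L·tanβl) = 231 + j157 Ω
Γ_s = (Z_in − Z_s)/(Z_in + Z_s) = (181 + j157)/(281 + j157), |Γ_s| = 0.745

|Γ| ≈ 0.745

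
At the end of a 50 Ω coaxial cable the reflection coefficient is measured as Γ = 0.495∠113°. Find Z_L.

Z_L = Z_0·(1 + Γ)/(1 − Γ) = 50·(0.807 + j0.456)/(1.19 − j0.456)

Z_L ≈ 23.1 + j27.9 Ω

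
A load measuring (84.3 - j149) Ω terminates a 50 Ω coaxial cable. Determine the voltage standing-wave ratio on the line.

VSWR ≈ 7.41

Γ = (Z_L − Z_0)/(Z_L + Z_0) = (34.3 − j149)/(134.3 − j149)
|Γ| = 153/201 = 0.762
VSWR = (1 + |Γ|)/(1 − |Γ|) = 1.76/0.238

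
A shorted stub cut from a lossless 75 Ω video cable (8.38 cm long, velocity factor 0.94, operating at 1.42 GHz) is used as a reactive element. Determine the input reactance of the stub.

λ = v/f = 0.94·c / 1.42 GHz = 0.199 m
βl = 2π·l/λ = 2π × 0.422 = 152°
tan(βl) = -0.534
For a shorted stub, Z_in = jZ_0·tan(βl)

X_in ≈ -40 Ω (capacitive)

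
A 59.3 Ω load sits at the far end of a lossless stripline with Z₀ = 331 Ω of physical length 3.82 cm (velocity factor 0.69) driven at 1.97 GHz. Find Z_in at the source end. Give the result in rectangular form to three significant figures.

Z_in ≈ 133 − j355 Ω

λ = v/f = 0.69·c / 1.97 GHz = 0.105 m
βl = 2π·l/λ = 2π × 0.364 = 131°
tan(βl) = tan(131°) = -1.16
Z_in = Z_0·(Z_L + jZ_0·tanβl)/(Z_0 + jZ_L·tanβl)
     = 331·(59.3 − j382)/(331 − j68.5)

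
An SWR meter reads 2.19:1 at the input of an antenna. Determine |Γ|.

|Γ| ≈ 0.373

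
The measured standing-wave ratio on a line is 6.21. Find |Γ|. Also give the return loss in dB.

|Γ| ≈ 0.723; return loss ≈ 2.82 dB

|Γ| = (S − 1)/(S + 1) = (6.21 − 1)/(6.21 + 1) = 5.21/7.21
RL = −20·log₁₀|Γ| = −20·log₁₀(0.723)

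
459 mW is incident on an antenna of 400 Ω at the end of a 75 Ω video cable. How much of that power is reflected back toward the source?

P_reflected ≈ 215 mW

Γ = (400 − 75)/(400 + 75) = 0.684
|Γ|² = 0.468
P_refl = |Γ|²·P_inc = 215 mW, P_del = (1 − |Γ|²)·P_inc = 244 mW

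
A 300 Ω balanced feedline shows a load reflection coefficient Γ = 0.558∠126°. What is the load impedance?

Z_L = Z_0·(1 + Γ)/(1 − Γ) = 300·(0.672 + j0.451)/(1.33 − j0.451)

Z_L ≈ 105 + j138 Ω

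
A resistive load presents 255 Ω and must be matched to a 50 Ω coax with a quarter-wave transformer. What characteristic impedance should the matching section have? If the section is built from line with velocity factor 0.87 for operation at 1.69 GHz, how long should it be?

Z_qwt ≈ 113 Ω; length ≈ 3.86 cm

Z_qwt = √(Z_0·R_L) = √(50 × 255) = √12750
λ = 0.87·c/f = 0.154 m, so l = λ/4 = 0.0386 m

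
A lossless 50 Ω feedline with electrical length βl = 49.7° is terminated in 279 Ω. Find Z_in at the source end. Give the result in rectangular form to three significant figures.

Z_in ≈ 15.1 − j40.1 Ω

tan(βl) = tan(49.7°) = 1.18
Z_in = Z_0·(Z_L + jZ_0·tanβl)/(Z_0 + jZ_L·tanβl)
     = 50·(279 + j59)/(50 + j329)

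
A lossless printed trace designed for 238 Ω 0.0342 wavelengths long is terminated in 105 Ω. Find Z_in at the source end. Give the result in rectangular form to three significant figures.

Z_in ≈ 109 + j41.4 Ω

βl = 2π × 0.0342 = 12.3°
tan(βl) = tan(12.3°) = 0.218
Z_in = Z_0·(Z_L + jZ_0·tanβl)/(Z_0 + jZ_L·tanβl)
     = 238·(105 + j51.9)/(238 + j22.9)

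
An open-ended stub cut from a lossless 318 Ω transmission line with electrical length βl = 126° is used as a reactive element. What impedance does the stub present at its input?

Z_in ≈ +j231 Ω

tan(βl) = -1.38
For an open-ended stub, Z_in = −jZ_0·cot(βl) = −jZ_0/tan(βl)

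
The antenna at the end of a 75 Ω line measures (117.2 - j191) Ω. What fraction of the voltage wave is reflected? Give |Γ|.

|Γ| ≈ 0.722

Γ = (Z_L − Z_0)/(Z_L + Z_0) = (42.2 − j191)/(192.2 − j191)
|Γ| = 196/271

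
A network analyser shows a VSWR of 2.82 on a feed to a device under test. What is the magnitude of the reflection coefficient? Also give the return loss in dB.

|Γ| ≈ 0.476; return loss ≈ 6.44 dB

|Γ| = (S − 1)/(S + 1) = (2.82 − 1)/(2.82 + 1) = 1.82/3.82
RL = −20·log₁₀|Γ| = −20·log₁₀(0.476)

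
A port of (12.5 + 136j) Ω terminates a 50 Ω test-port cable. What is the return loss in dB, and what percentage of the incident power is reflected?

RL ≈ 0.514 dB; 88.8% of incident power reflected

Γ = (-37.5 + j136)/(62.5 + j136), |Γ| = 0.943
RL = −20·log₁₀(0.943) = 0.514 dB
P_refl/P_inc = |Γ|² = 0.888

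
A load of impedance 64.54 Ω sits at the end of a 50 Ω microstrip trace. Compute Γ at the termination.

Γ = 0.127

Γ = (Z_L − Z_0)/(Z_L + Z_0) = (64.54 − 50)/(64.54 + 50) = 14.54/114.5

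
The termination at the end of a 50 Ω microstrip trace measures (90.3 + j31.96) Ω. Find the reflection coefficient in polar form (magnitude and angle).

Γ ≈ 0.357 ∠ 25.6°

Γ = (Z_L − Z_0)/(Z_L + Z_0) = (40.3 + j31.96)/(140.3 + j31.96)
|Γ| = 51.4/144 = 0.357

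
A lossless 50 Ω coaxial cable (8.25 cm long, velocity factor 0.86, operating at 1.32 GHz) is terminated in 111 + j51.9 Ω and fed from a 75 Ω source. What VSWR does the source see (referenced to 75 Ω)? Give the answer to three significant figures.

VSWR ≈ 2.87

λ = v/f = 0.86·c / 1.32 GHz = 0.195 m
βl = 2π·l/λ = 2π × 0.422 = 152°
tan(βl) = -0.533
Z_in = Z_0·(Z_L + jZ_0·tanβl)/(Z_0 + jZ_L·tanβl) = 37.4 + j44.7 Ω
Γ_s = (Z_in − Z_s)/(Z_in + Z_s) = (-37.6 + j44.7)/(112 + j44.7), |Γ_s| = 0.483
VSWR = (1 + |Γ_s|)/(1 − |Γ_s|)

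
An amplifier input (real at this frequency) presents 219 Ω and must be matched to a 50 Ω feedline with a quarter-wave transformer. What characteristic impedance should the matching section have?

Z_qwt ≈ 105 Ω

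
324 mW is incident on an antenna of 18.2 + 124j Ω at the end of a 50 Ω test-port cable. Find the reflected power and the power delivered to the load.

|Γ| = |(-31.8 + j124)/(68.2 + j124)| = 0.905
|Γ|² = 0.818
P_refl = |Γ|²·P_inc = 265 mW, P_del = (1 − |Γ|²)·P_inc = 58.9 mW

P_reflected ≈ 265 mW; P_delivered ≈ 58.9 mW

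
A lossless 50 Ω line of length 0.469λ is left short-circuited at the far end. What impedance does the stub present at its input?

Z_in ≈ −j9.86 Ω

βl = 2π × 0.469 = 169°
tan(βl) = -0.197
For a short-circuited stub, Z_in = jZ_0·tan(βl)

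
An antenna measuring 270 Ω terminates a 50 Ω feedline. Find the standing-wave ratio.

For a purely resistive load, VSWR = R_L/Z_0 or Z_0/R_L (whichever > 1) = 270/50

VSWR ≈ 5.4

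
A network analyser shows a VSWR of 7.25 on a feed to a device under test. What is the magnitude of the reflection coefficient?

|Γ| ≈ 0.758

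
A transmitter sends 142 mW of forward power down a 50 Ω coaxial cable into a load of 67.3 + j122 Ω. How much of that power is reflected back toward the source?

P_reflected ≈ 75.3 mW

|Γ| = |(17.3 + j122)/(117.3 + j122)| = 0.728
|Γ|² = 0.53
P_refl = |Γ|²·P_inc = 75.3 mW, P_del = (1 − |Γ|²)·P_inc = 66.7 mW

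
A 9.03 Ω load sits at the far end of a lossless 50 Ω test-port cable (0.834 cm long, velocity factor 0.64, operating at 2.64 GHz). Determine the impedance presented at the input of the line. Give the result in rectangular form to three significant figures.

λ = v/f = 0.64·c / 2.64 GHz = 0.0727 m
βl = 2π·l/λ = 2π × 0.115 = 41.3°
tan(βl) = tan(41.3°) = 0.878
Z_in = Z_0·(Z_L + jZ_0·tanβl)/(Z_0 + jZ_L·tanβl)
     = 50·(9.03 + j43.9)/(50 + j7.93)

Z_in ≈ 15.6 + j41.4 Ω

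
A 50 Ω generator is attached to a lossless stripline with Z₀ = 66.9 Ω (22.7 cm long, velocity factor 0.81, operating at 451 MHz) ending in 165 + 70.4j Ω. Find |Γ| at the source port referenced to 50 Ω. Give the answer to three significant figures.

λ = v/f = 0.81·c / 451 MHz = 0.539 m
βl = 2π·l/λ = 2π × 0.421 = 152°
tan(βl) = -0.539
Z_in = Z_0·(Z_L + jZ_0·tanβl)/(Z_0 + jZ_L·tanβl) = 50.4 + j64.7 Ω
Γ_s = (Z_in − Z_s)/(Z_in + Z_s) = (0.409 + j64.7)/(100 + j64.7), |Γ_s| = 0.541

|Γ| ≈ 0.541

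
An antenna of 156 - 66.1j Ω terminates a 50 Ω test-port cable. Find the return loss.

RL ≈ 4.77 dB

Γ = (106 − j66.1)/(206 − j66.1), |Γ| = 0.577
RL = −20·log₁₀|Γ| = −20·log₁₀(0.577)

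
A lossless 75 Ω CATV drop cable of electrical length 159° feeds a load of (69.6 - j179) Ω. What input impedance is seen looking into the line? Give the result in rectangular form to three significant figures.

Z_in ≈ 596 + j55 Ω

tan(βl) = tan(159°) = -0.384
Z_in = Z_0·(Z_L + jZ_0·tanβl)/(Z_0 + jZ_L·tanβl)
     = 75·(69.6 − j208)/(6.29 − j26.7)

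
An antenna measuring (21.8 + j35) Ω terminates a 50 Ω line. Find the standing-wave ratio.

VSWR ≈ 3.57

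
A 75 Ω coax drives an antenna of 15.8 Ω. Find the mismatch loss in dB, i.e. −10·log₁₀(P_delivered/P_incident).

Γ = (15.8 − 75)/(15.8 + 75) = -0.652
|Γ|² = 0.425, so P_del/P_inc = 1 − |Γ|² = 0.575
ML = −10·log₁₀(1 − |Γ|²)

mismatch loss ≈ 2.4 dB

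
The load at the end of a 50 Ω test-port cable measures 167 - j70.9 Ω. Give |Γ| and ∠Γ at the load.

Γ ≈ 0.599 ∠ -13.1°

Γ = (Z_L − Z_0)/(Z_L + Z_0) = (117 − j70.9)/(217 − j70.9)
|Γ| = 137/228 = 0.599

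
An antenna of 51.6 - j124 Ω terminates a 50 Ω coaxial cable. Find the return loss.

RL ≈ 2.23 dB

Γ = (1.6 − j124)/(101.6 − j124), |Γ| = 0.774
RL = −20·log₁₀|Γ| = −20·log₁₀(0.774)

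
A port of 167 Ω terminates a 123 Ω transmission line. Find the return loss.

Γ = (167 − 123)/(167 + 123) = 0.152
RL = −20·log₁₀|Γ| = −20·log₁₀(0.152)

RL ≈ 16.4 dB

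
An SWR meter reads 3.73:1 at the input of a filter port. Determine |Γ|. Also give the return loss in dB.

|Γ| ≈ 0.577; return loss ≈ 4.77 dB

|Γ| = (S − 1)/(S + 1) = (3.73 − 1)/(3.73 + 1) = 2.73/4.73
RL = −20·log₁₀|Γ| = −20·log₁₀(0.577)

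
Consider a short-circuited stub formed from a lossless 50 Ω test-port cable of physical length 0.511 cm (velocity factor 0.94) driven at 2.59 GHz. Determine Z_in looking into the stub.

Z_in ≈ +j15.2 Ω

λ = v/f = 0.94·c / 2.59 GHz = 0.109 m
βl = 2π·l/λ = 2π × 0.0469 = 16.9°
tan(βl) = 0.304
For a short-circuited stub, Z_in = jZ_0·tan(βl)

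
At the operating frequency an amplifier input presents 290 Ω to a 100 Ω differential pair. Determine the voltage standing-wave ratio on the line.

For a purely resistive load, VSWR = R_L/Z_0 or Z_0/R_L (whichever > 1) = 290/100

VSWR ≈ 2.9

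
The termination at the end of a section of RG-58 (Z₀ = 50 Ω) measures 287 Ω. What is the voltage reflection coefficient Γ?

Γ = (Z_L − Z_0)/(Z_L + Z_0) = (287 − 50)/(287 + 50) = 237/337

Γ = 0.703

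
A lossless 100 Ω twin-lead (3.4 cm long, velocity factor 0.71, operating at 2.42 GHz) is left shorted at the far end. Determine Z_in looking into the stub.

λ = v/f = 0.71·c / 2.42 GHz = 0.088 m
βl = 2π·l/λ = 2π × 0.386 = 139°
tan(βl) = -0.867
For a shorted stub, Z_in = jZ_0·tan(βl)

Z_in ≈ −j86.7 Ω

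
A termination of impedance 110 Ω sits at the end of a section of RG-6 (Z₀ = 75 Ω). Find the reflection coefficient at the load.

Γ = 0.189

Γ = (Z_L − Z_0)/(Z_L + Z_0) = (110 − 75)/(110 + 75) = 35/185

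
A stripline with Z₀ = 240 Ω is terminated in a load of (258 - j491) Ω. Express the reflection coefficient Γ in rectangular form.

Γ = (Z_L − Z_0)/(Z_L + Z_0) = (18 − j491)/(498 − j491)

Γ ≈ 0.511 − j0.482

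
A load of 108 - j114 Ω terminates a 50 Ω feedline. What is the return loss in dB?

Γ = (58 − j114)/(158 − j114), |Γ| = 0.656
RL = −20·log₁₀|Γ| = −20·log₁₀(0.656)

RL ≈ 3.66 dB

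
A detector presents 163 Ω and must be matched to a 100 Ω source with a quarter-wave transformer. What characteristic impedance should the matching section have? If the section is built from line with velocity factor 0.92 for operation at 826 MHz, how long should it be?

Z_qwt = √(Z_0·R_L) = √(100 × 163) = √16300
λ = 0.92·c/f = 0.334 m, so l = λ/4 = 0.0835 m

Z_qwt ≈ 128 Ω; length ≈ 8.35 cm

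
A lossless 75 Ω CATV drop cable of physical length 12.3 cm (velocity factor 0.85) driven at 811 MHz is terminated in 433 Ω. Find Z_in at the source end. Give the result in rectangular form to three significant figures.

λ = v/f = 0.85·c / 811 MHz = 0.314 m
βl = 2π·l/λ = 2π × 0.391 = 141°
tan(βl) = tan(141°) = -0.815
Z_in = Z_0·(Z_L + jZ_0·tanβl)/(Z_0 + jZ_L·tanβl)
     = 75·(433 − j61.1)/(75 − j353)

Z_in ≈ 31.2 + j85.4 Ω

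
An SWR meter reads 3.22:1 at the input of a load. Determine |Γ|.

|Γ| ≈ 0.526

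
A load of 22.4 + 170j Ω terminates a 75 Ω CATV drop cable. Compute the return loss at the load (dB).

Γ = (-52.6 + j170)/(97.4 + j170), |Γ| = 0.908
RL = −20·log₁₀|Γ| = −20·log₁₀(0.908)

RL ≈ 0.836 dB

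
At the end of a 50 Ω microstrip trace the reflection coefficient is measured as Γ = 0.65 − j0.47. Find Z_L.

Z_L = Z_0·(1 + Γ)/(1 − Γ) = 50·(1.65 − j0.47)/(0.35 + j0.47)

Z_L ≈ 51.9 − j137 Ω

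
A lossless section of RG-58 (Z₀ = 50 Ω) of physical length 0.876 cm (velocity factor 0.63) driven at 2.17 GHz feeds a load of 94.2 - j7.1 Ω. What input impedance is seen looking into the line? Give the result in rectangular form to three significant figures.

λ = v/f = 0.63·c / 2.17 GHz = 0.0871 m
βl = 2π·l/λ = 2π × 0.101 = 36.2°
tan(βl) = tan(36.2°) = 0.732
Z_in = Z_0·(Z_L + jZ_0·tanβl)/(Z_0 + jZ_L·tanβl)
     = 50·(94.2 + j29.5)/(55.2 + j69)

Z_in ≈ 46.4 − j31.2 Ω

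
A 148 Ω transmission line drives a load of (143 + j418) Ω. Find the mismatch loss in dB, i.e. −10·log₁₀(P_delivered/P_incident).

mismatch loss ≈ 4.86 dB

Γ = (-5 + j418)/(291 + j418), |Γ| = 0.821
|Γ|² = 0.674, so P_del/P_inc = 1 − |Γ|² = 0.326
ML = −10·log₁₀(1 − |Γ|²)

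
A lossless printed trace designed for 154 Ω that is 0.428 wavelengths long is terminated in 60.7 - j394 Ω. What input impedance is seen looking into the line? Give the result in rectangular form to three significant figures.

Z_in ≈ 782 + j1310 Ω

βl = 2π × 0.428 = 154°
tan(βl) = tan(154°) = -0.486
Z_in = Z_0·(Z_L + jZ_0·tanβl)/(Z_0 + jZ_L·tanβl)
     = 154·(60.7 − j469)/(-37.5 − j29.5)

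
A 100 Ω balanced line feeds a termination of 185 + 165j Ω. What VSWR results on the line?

VSWR ≈ 3.58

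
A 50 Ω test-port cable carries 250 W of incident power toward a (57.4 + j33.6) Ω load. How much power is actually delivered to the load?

|Γ| = |(7.4 + j33.6)/(107.4 + j33.6)| = 0.306
|Γ|² = 0.0935
P_refl = |Γ|²·P_inc = 23.4 W, P_del = (1 − |Γ|²)·P_inc = 227 W

P_delivered ≈ 227 W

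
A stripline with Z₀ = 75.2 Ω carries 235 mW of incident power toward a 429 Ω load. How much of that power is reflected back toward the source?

P_reflected ≈ 116 mW

Γ = (429 − 75.2)/(429 + 75.2) = 0.702
|Γ|² = 0.492
P_refl = |Γ|²·P_inc = 116 mW, P_del = (1 − |Γ|²)·P_inc = 119 mW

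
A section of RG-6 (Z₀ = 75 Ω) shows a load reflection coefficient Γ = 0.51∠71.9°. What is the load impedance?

Z_L ≈ 58.8 + j77.1 Ω

Z_L = Z_0·(1 + Γ)/(1 − Γ) = 75·(1.16 + j0.485)/(0.842 − j0.485)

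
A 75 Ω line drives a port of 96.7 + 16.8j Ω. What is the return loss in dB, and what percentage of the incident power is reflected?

Γ = (21.7 + j16.8)/(171.7 + j16.8), |Γ| = 0.159
RL = −20·log₁₀(0.159) = 16 dB
P_refl/P_inc = |Γ|² = 0.0253

RL ≈ 16 dB; 2.53% of incident power reflected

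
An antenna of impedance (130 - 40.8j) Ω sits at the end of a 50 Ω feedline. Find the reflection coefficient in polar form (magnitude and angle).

Γ = (Z_L − Z_0)/(Z_L + Z_0) = (80 − j40.8)/(180 − j40.8)
|Γ| = 89.8/185 = 0.487

Γ ≈ 0.487 ∠ -14.3°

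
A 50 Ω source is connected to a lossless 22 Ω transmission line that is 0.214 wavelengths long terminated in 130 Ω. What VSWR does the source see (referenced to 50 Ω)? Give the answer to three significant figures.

βl = 2π × 0.214 = 77°
tan(βl) = 4.35
Z_in = Z_0·(Z_L + jZ_0·tanβl)/(Z_0 + jZ_L·tanβl) = 3.91 − j4.91 Ω
Γ_s = (Z_in − Z_s)/(Z_in + Z_s) = (-46.1 − j4.91)/(53.9 − j4.91), |Γ_s| = 0.856
VSWR = (1 + |Γ_s|)/(1 − |Γ_s|)

VSWR ≈ 12.9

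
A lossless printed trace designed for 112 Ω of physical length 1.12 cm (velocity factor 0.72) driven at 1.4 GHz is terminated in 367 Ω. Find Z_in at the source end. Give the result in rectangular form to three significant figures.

Z_in ≈ 127 − j149 Ω

λ = v/f = 0.72·c / 1.4 GHz = 0.154 m
βl = 2π·l/λ = 2π × 0.0726 = 26.1°
tan(βl) = tan(26.1°) = 0.491
Z_in = Z_0·(Z_L + jZ_0·tanβl)/(Z_0 + jZ_L·tanβl)
     = 112·(367 + j54.9)/(112 + j180)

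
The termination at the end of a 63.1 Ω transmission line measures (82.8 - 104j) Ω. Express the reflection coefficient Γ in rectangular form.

Γ ≈ 0.426 − j0.409

Γ = (Z_L − Z_0)/(Z_L + Z_0) = (19.7 − j104)/(145.9 − j104)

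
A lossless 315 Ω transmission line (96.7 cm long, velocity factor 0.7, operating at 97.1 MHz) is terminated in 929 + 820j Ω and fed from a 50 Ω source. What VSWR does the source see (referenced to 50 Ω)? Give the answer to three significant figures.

VSWR ≈ 26.5

λ = v/f = 0.7·c / 97.1 MHz = 2.16 m
βl = 2π·l/λ = 2π × 0.447 = 161°
tan(βl) = -0.345
Z_in = Z_0·(Z_L + jZ_0·tanβl)/(Z_0 + jZ_L·tanβl) = 224 + j495 Ω
Γ_s = (Z_in − Z_s)/(Z_in + Z_s) = (174 + j495)/(274 + j495), |Γ_s| = 0.927
VSWR = (1 + |Γ_s|)/(1 − |Γ_s|)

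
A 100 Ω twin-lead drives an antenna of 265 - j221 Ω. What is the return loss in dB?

RL ≈ 3.79 dB

Γ = (165 − j221)/(365 − j221), |Γ| = 0.646
RL = −20·log₁₀|Γ| = −20·log₁₀(0.646)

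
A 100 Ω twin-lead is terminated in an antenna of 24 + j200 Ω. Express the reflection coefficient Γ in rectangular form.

Γ = (Z_L − Z_0)/(Z_L + Z_0) = (-76 + j200)/(124 + j200)

Γ ≈ 0.552 + j0.722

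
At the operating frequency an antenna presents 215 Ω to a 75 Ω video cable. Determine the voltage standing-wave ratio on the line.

VSWR ≈ 2.87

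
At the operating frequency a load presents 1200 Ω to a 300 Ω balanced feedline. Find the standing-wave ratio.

VSWR ≈ 4

For a purely resistive load, VSWR = R_L/Z_0 or Z_0/R_L (whichever > 1) = 1200/300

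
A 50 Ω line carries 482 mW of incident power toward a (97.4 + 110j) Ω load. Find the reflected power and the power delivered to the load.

|Γ| = |(47.4 + j110)/(147.4 + j110)| = 0.651
|Γ|² = 0.424
P_refl = |Γ|²·P_inc = 204 mW, P_del = (1 − |Γ|²)·P_inc = 278 mW

P_reflected ≈ 204 mW; P_delivered ≈ 278 mW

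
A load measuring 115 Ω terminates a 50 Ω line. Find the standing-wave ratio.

VSWR ≈ 2.3

Γ = (115 − 50)/(115 + 50) = 0.394
VSWR = (1 + 0.394)/(1 − 0.394)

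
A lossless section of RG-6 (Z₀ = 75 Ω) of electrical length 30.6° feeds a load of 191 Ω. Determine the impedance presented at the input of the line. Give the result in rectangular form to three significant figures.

tan(βl) = tan(30.6°) = 0.591
Z_in = Z_0·(Z_L + jZ_0·tanβl)/(Z_0 + jZ_L·tanβl)
     = 75·(191 + j44.4)/(75 + j113)

Z_in ≈ 78.9 − j74.4 Ω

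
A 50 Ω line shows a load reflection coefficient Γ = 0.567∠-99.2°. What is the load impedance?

Z_L ≈ 22.6 − j37.2 Ω

Z_L = Z_0·(1 + Γ)/(1 − Γ) = 50·(0.909 − j0.56)/(1.09 + j0.56)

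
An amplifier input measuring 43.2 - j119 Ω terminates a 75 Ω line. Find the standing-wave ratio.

Γ = (Z_L − Z_0)/(Z_L + Z_0) = (-31.8 − j119)/(118.2 − j119)
|Γ| = 123/168 = 0.734
VSWR = (1 + |Γ|)/(1 − |Γ|) = 1.73/0.266

VSWR ≈ 6.53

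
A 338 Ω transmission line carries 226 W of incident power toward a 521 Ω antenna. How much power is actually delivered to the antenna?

P_delivered ≈ 216 W

Γ = (521 − 338)/(521 + 338) = 0.213
|Γ|² = 0.0454
P_refl = |Γ|²·P_inc = 10.3 W, P_del = (1 − |Γ|²)·P_inc = 216 W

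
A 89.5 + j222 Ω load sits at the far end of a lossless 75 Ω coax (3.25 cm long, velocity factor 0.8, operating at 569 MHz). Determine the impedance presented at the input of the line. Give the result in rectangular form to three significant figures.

λ = v/f = 0.8·c / 569 MHz = 0.422 m
βl = 2π·l/λ = 2π × 0.0771 = 27.7°
tan(βl) = tan(27.7°) = 0.526
Z_in = Z_0·(Z_L + jZ_0·tanβl)/(Z_0 + jZ_L·tanβl)
     = 75·(89.5 + j261)/(-41.7 + j47.1)

Z_in ≈ 162 − j287 Ω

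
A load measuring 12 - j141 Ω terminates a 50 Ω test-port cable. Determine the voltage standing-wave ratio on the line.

Γ = (Z_L − Z_0)/(Z_L + Z_0) = (-38 − j141)/(62 − j141)
|Γ| = 146/154 = 0.948
VSWR = (1 + |Γ|)/(1 − |Γ|) = 1.95/0.0519

VSWR ≈ 37.5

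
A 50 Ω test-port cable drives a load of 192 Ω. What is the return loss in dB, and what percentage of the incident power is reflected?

RL ≈ 4.63 dB; 34.4% of incident power reflected

Γ = (192 − 50)/(192 + 50) = 0.587
RL = −20·log₁₀(0.587) = 4.63 dB
P_refl/P_inc = |Γ|² = 0.344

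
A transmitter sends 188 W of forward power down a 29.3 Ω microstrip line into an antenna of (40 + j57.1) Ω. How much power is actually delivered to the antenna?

|Γ| = |(10.7 + j57.1)/(69.3 + j57.1)| = 0.647
|Γ|² = 0.419
P_refl = |Γ|²·P_inc = 78.7 W, P_del = (1 − |Γ|²)·P_inc = 109 W

P_delivered ≈ 109 W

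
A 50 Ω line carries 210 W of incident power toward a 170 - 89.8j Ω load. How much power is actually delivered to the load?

|Γ| = |(120 − j89.8)/(220 − j89.8)| = 0.631
|Γ|² = 0.398
P_refl = |Γ|²·P_inc = 83.5 W, P_del = (1 − |Γ|²)·P_inc = 126 W

P_delivered ≈ 126 W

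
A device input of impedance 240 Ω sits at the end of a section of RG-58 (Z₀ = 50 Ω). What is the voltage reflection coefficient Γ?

Γ = 0.655

Γ = (Z_L − Z_0)/(Z_L + Z_0) = (240 − 50)/(240 + 50) = 190/290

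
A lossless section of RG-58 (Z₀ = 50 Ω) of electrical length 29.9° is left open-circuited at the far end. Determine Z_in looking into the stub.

tan(βl) = 0.575
For an open-circuited stub, Z_in = −jZ_0·cot(βl) = −jZ_0/tan(βl)

Z_in ≈ −j87 Ω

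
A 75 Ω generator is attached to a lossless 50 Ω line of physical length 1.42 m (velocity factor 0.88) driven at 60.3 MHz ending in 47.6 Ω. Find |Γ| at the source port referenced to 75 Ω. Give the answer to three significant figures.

|Γ| ≈ 0.187

λ = v/f = 0.88·c / 60.3 MHz = 4.38 m
βl = 2π·l/λ = 2π × 0.324 = 117°
tan(βl) = -1.98
Z_in = Z_0·(Z_L + jZ_0·tanβl)/(Z_0 + jZ_L·tanβl) = 51.4 − j2.04 Ω
Γ_s = (Z_in − Z_s)/(Z_in + Z_s) = (-23.6 − j2.04)/(126 − j2.04), |Γ_s| = 0.187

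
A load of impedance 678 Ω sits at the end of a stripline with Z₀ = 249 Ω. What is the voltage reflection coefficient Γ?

Γ = (Z_L − Z_0)/(Z_L + Z_0) = (678 − 249)/(678 + 249) = 429/927

Γ = 0.463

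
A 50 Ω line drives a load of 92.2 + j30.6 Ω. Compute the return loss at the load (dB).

Γ = (42.2 + j30.6)/(142.2 + j30.6), |Γ| = 0.358
RL = −20·log₁₀|Γ| = −20·log₁₀(0.358)

RL ≈ 8.91 dB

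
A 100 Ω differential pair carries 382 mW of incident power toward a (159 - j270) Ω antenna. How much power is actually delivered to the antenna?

P_delivered ≈ 174 mW

|Γ| = |(59 − j270)/(259 − j270)| = 0.739
|Γ|² = 0.546
P_refl = |Γ|²·P_inc = 208 mW, P_del = (1 − |Γ|²)·P_inc = 174 mW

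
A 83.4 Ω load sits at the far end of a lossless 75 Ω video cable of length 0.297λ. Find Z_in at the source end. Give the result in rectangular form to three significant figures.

Z_in ≈ 68.6 + j4.06 Ω

βl = 2π × 0.297 = 107°
tan(βl) = tan(107°) = -3.29
Z_in = Z_0·(Z_L + jZ_0·tanβl)/(Z_0 + jZ_L·tanβl)
     = 75·(83.4 − j247)/(75 − j274)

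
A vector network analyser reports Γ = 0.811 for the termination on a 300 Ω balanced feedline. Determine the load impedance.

Z_L ≈ 2870 Ω

Z_L = Z_0·(1 + Γ)/(1 − Γ) = 300·(1.81)/(0.189)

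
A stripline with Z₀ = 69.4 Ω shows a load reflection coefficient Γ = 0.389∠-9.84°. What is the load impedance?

Z_L ≈ 153 − j24 Ω

Z_L = Z_0·(1 + Γ)/(1 − Γ) = 69.4·(1.38 − j0.0665)/(0.617 + j0.0665)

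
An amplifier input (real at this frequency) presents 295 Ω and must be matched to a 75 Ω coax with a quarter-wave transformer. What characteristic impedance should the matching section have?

Z_qwt ≈ 149 Ω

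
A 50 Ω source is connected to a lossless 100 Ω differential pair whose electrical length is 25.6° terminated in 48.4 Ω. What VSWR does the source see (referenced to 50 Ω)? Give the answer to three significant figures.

VSWR ≈ 1.92

tan(βl) = 0.479
Z_in = Z_0·(Z_L + jZ_0·tanβl)/(Z_0 + jZ_L·tanβl) = 56.5 + j34.8 Ω
Γ_s = (Z_in − Z_s)/(Z_in + Z_s) = (6.47 + j34.8)/(106 + j34.8), |Γ_s| = 0.316
VSWR = (1 + |Γ_s|)/(1 − |Γ_s|)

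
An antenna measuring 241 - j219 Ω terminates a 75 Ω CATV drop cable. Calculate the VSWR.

VSWR ≈ 6.01

Γ = (Z_L − Z_0)/(Z_L + Z_0) = (166 − j219)/(316 − j219)
|Γ| = 275/384 = 0.715
VSWR = (1 + |Γ|)/(1 − |Γ|) = 1.71/0.285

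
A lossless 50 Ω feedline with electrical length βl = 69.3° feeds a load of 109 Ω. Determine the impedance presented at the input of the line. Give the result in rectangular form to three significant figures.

tan(βl) = tan(69.3°) = 2.65
Z_in = Z_0·(Z_L + jZ_0·tanβl)/(Z_0 + jZ_L·tanβl)
     = 50·(109 + j132)/(50 + j288)

Z_in ≈ 25.4 − j14.5 Ω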